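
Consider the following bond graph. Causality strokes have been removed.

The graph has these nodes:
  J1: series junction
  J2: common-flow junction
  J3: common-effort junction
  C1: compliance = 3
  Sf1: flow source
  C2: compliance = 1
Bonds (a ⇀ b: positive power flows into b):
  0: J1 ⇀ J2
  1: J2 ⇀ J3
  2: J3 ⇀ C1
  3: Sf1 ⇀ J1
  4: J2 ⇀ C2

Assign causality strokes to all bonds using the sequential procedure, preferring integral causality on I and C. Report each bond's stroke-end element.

#3 stroke at Sf1  (Sf1 (Sf) sets flow on bond)
#0 stroke at J1  (1-jn J1 has f-setter on 3)
#1 stroke at J2  (1-jn J2 has f-setter on 0)
#4 stroke at J2  (1-jn J2 has f-setter on 0)
#2 stroke at J3  (closing 0-jn rule on J3)

b0 →J1
b1 →J2
b2 →J3
b3 →Sf1
b4 →J2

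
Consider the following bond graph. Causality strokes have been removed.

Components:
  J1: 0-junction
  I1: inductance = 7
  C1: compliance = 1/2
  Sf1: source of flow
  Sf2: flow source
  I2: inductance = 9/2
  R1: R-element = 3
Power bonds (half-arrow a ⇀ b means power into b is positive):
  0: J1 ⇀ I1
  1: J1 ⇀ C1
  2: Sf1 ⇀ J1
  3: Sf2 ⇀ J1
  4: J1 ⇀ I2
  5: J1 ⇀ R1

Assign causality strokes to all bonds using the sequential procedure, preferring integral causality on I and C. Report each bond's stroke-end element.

#2 →Sf1  (Sf1 (Sf) sets flow on bond)
#3 →Sf2  (Sf2: flow source, stroke at near end)
#0 →I1  (I1 integral (f out))
#1 →J1  (prefer integral on C1)
#4 →I2  (0-jn J1 has e-setter on 1)
#5 →R1  (common-e at J1 fixed by 1)

b0 stroke→I1
b1 stroke→J1
b2 stroke→Sf1
b3 stroke→Sf2
b4 stroke→I2
b5 stroke→R1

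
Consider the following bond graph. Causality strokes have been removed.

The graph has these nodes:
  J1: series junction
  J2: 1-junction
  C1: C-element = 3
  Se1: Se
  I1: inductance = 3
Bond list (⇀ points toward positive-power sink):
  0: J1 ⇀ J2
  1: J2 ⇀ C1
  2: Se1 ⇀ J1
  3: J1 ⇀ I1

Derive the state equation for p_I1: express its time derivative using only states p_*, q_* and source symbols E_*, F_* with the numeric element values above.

dp_I1/dt = E_Se1 - q_C1/3

#2 →J1  (Se1 fixes effort; stroke away)
#1 →J2  (prefer integral on C1)
#0 →J1  (J2 needs exactly one f-in)
#3 →I1  (closing 1-jn rule on J1)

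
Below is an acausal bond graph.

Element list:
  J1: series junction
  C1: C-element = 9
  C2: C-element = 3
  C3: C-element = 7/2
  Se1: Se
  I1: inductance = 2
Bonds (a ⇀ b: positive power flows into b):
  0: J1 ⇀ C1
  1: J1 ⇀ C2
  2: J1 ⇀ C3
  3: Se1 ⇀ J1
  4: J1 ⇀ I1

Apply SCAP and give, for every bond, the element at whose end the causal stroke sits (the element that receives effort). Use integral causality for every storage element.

b3 →J1  (Se1 fixes effort; stroke away)
b0 →J1  (C1 integral (e out))
b1 →J1  (prefer integral on C2)
b2 →J1  (C3: C, integral causality)
b4 →I1  (only one flow-in slot at J1)

β0 stroke→J1
β1 stroke→J1
β2 stroke→J1
β3 stroke→J1
β4 stroke→I1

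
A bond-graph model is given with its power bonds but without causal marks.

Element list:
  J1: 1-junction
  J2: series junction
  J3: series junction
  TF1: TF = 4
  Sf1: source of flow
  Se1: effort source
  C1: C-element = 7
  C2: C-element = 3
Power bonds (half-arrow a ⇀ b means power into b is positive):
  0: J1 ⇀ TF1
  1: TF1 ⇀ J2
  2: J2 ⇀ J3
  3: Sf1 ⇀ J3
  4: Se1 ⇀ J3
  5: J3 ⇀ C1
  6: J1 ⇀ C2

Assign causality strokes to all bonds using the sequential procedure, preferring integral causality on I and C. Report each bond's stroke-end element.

bond 0 →TF1
bond 1 →J2
bond 2 →J3
bond 3 →Sf1
bond 4 →J3
bond 5 →J3
bond 6 →J1

bond 3 stroke at Sf1  (source Sf1 imposes f)
bond 4 stroke at J3  (Se1: effort source, stroke at far end)
bond 2 stroke at J3  (1-jn J3 has f-setter on 3)
bond 5 stroke at J3  (J3 flow already set via bond 3)
bond 1 stroke at J2  (1-jn J2 has f-setter on 2)
bond 0 stroke at TF1  (TF TF1: opposite of bond 1)
bond 6 stroke at J1  (J1: bond 0 brought flow, rest push out)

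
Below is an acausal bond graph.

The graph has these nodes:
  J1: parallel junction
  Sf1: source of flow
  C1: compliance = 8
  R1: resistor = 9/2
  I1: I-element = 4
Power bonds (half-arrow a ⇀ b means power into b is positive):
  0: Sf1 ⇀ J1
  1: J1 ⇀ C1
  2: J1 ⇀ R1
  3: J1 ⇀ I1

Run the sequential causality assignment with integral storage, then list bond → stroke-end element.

b0 stroke→Sf1
b1 stroke→J1
b2 stroke→R1
b3 stroke→I1

b0 →Sf1  (source Sf1 imposes f)
b1 →J1  (C1 outputs effort q/C1)
b2 →R1  (J1: bond 1 brought effort, rest push out)
b3 →I1  (0-jn J1 has e-setter on 1)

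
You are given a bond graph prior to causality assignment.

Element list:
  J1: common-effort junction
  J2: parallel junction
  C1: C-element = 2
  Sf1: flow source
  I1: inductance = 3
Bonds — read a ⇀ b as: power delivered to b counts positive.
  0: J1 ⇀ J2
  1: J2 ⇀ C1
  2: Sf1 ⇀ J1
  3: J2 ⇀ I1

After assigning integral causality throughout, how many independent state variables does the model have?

2  (C1, I1 all integral)

β2 |Sf1  (Sf1 fixes flow; stroke at Sf1)
β0 |J1  (J1 needs exactly one e-in)
β1 |J2  (C1 integral (e out))
β3 |I1  (0-jn J2 has e-setter on 1)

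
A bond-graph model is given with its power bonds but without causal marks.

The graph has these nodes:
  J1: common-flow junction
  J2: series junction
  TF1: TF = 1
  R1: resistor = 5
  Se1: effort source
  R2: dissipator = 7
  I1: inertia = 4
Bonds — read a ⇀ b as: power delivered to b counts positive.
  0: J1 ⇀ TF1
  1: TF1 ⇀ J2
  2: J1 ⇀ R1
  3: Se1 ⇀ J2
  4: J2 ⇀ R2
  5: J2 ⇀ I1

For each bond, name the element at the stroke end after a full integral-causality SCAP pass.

bond 3 |J2  (source Se1 imposes e)
bond 5 |I1  (I1: I, integral causality)
bond 1 |J2  (common-f at J2 fixed by 5)
bond 4 |J2  (J2 flow already set via bond 5)
bond 0 |TF1  (TF TF1: opposite of bond 1)
bond 2 |J1  (J1 flow already set via bond 0)

#0 stroke→TF1
#1 stroke→J2
#2 stroke→J1
#3 stroke→J2
#4 stroke→J2
#5 stroke→I1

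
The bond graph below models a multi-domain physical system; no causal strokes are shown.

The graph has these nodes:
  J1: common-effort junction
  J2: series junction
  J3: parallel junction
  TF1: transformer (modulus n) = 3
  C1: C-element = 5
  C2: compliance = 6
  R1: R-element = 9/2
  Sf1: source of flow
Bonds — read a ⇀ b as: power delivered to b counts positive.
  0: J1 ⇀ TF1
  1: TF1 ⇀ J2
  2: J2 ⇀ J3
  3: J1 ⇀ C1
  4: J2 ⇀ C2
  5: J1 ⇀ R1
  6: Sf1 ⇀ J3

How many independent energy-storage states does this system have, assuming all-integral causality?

2  (C1, C2 all integral)

b6 stroke→Sf1  (Sf1 fixes flow; stroke at Sf1)
b2 stroke→J3  (closing 0-jn rule on J3)
b1 stroke→J2  (common-f at J2 fixed by 2)
b4 stroke→J2  (J2 flow already set via bond 2)
b0 stroke→TF1  (through TF1, causality passes straight; one stroke at TF1)
b3 stroke→J1  (C1 outputs effort q/C1)
b5 stroke→R1  (J1 effort already set via bond 3)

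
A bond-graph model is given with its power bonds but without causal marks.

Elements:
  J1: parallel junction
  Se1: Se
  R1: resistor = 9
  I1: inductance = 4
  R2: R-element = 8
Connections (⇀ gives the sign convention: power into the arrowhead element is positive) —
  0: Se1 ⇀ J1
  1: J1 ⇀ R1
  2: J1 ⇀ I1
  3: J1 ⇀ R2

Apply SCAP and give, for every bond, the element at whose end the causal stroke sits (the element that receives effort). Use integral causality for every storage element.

#0 stroke at J1  (Se1 (Se) sets effort on bond)
#1 stroke at R1  (J1 effort already set via bond 0)
#2 stroke at I1  (common-e at J1 fixed by 0)
#3 stroke at R2  (J1 effort already set via bond 0)

β0 stroke→J1
β1 stroke→R1
β2 stroke→I1
β3 stroke→R2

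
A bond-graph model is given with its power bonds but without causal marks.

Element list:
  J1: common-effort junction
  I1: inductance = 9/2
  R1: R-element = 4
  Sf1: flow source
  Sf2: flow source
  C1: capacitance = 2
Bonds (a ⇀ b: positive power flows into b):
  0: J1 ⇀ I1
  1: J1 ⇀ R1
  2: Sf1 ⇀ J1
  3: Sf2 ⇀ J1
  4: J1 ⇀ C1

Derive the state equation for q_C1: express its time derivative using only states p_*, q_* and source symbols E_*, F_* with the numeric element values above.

dq_C1/dt = F_Sf1 + F_Sf2 - 2*p_I1/9 - q_C1/8

bond 2 stroke at Sf1  (Sf1: flow source, stroke at near end)
bond 3 stroke at Sf2  (source Sf2 imposes f)
bond 0 stroke at I1  (I1 outputs flow p/I1)
bond 4 stroke at J1  (C1 outputs effort q/C1)
bond 1 stroke at R1  (common-e at J1 fixed by 4)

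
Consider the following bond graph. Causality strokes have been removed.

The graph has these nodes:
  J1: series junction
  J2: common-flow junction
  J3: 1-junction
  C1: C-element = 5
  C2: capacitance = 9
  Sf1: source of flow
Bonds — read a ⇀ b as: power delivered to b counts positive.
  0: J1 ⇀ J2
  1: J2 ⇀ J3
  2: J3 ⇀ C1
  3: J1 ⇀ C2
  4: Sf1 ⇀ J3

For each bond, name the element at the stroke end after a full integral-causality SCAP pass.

bond 4 →Sf1  (source Sf1 imposes f)
bond 1 →J3  (common-f at J3 fixed by 4)
bond 2 →J3  (J3: bond 4 brought flow, rest push out)
bond 0 →J2  (J2: bond 1 brought flow, rest push out)
bond 3 →J1  (J1: bond 0 brought flow, rest push out)

#0 |J2
#1 |J3
#2 |J3
#3 |J1
#4 |Sf1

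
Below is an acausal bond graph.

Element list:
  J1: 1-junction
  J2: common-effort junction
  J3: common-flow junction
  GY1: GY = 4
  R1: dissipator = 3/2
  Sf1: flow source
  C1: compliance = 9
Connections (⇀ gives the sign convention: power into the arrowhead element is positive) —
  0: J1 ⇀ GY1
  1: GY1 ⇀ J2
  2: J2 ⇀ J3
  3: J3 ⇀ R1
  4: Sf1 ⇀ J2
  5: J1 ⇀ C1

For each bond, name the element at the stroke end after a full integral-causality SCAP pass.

bond 0 →GY1
bond 1 →GY1
bond 2 →J2
bond 3 →J3
bond 4 →Sf1
bond 5 →J1

bond 4 stroke→Sf1  (source Sf1 imposes f)
bond 5 stroke→J1  (C1 integral (e out))
bond 0 stroke→GY1  (closing 1-jn rule on J1)
bond 1 stroke→GY1  (GY GY1: same side as bond 0)
bond 2 stroke→J2  (closing 0-jn rule on J2)
bond 3 stroke→J3  (common-f at J3 fixed by 2)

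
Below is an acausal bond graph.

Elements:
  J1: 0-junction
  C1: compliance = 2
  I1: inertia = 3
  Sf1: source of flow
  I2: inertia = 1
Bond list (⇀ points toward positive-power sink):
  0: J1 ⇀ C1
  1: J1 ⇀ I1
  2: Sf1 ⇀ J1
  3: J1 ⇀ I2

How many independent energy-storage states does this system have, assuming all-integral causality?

bond 2 →Sf1  (Sf1 fixes flow; stroke at Sf1)
bond 0 →J1  (prefer integral on C1)
bond 1 →I1  (0-jn J1 has e-setter on 0)
bond 3 →I2  (J1: bond 0 brought effort, rest push out)

3  (C1, I1, I2 all integral)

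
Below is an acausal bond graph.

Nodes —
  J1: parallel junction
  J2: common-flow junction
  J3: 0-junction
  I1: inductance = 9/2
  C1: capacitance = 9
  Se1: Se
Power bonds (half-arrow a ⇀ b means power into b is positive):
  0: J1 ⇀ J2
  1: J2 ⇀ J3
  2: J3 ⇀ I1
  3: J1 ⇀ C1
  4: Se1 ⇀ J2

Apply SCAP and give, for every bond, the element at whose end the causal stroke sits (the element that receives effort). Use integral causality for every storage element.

b0 stroke at J2
b1 stroke at J3
b2 stroke at I1
b3 stroke at J1
b4 stroke at J2

β4 stroke→J2  (Se1: effort source, stroke at far end)
β2 stroke→I1  (prefer integral on I1)
β1 stroke→J3  (only one effort-in slot at J3)
β0 stroke→J2  (1-jn J2 has f-setter on 1)
β3 stroke→J1  (closing 0-jn rule on J1)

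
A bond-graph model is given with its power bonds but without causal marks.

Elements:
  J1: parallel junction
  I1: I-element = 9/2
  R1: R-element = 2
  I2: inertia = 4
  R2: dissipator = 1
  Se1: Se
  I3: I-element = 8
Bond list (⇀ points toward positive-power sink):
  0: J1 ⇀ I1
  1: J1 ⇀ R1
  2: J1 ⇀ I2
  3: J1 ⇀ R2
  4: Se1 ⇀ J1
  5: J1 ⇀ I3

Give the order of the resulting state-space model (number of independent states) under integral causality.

#4 →J1  (Se1 fixes effort; stroke away)
#0 →I1  (J1: bond 4 brought effort, rest push out)
#1 →R1  (common-e at J1 fixed by 4)
#2 →I2  (0-jn J1 has e-setter on 4)
#3 →R2  (J1: bond 4 brought effort, rest push out)
#5 →I3  (0-jn J1 has e-setter on 4)

3  (I1, I2, I3 all integral)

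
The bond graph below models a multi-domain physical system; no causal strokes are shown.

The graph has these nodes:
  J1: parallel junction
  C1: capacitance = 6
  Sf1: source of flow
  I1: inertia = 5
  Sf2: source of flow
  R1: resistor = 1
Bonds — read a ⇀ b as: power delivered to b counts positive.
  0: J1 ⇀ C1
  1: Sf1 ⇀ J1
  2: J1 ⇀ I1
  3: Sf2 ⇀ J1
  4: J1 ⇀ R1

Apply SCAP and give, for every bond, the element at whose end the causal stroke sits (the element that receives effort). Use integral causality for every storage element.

bond 0 stroke at J1
bond 1 stroke at Sf1
bond 2 stroke at I1
bond 3 stroke at Sf2
bond 4 stroke at R1

bond 1 stroke at Sf1  (Sf1 fixes flow; stroke at Sf1)
bond 3 stroke at Sf2  (Sf2 fixes flow; stroke at Sf2)
bond 0 stroke at J1  (C1 outputs effort q/C1)
bond 2 stroke at I1  (0-jn J1 has e-setter on 0)
bond 4 stroke at R1  (J1 effort already set via bond 0)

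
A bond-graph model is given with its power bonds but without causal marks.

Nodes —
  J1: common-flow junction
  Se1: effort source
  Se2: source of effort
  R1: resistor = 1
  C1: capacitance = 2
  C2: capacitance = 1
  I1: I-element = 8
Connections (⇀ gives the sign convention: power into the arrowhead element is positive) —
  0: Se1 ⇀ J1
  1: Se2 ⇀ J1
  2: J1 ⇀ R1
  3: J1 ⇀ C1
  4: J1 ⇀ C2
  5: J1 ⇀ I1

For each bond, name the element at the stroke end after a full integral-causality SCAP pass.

β0 |J1
β1 |J1
β2 |J1
β3 |J1
β4 |J1
β5 |I1

#0 stroke→J1  (Se1 (Se) sets effort on bond)
#1 stroke→J1  (Se2: effort source, stroke at far end)
#3 stroke→J1  (C1 integral (e out))
#4 stroke→J1  (prefer integral on C2)
#5 stroke→I1  (I1: I, integral causality)
#2 stroke→J1  (common-f at J1 fixed by 5)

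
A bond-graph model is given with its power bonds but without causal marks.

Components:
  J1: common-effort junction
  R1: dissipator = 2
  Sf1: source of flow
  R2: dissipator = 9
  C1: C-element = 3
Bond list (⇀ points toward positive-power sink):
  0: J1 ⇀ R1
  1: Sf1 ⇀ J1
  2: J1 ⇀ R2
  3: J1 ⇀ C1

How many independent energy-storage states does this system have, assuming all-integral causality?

bond 1 stroke→Sf1  (Sf1: flow source, stroke at near end)
bond 3 stroke→J1  (prefer integral on C1)
bond 0 stroke→R1  (J1: bond 3 brought effort, rest push out)
bond 2 stroke→R2  (0-jn J1 has e-setter on 3)

1  (C1 all integral)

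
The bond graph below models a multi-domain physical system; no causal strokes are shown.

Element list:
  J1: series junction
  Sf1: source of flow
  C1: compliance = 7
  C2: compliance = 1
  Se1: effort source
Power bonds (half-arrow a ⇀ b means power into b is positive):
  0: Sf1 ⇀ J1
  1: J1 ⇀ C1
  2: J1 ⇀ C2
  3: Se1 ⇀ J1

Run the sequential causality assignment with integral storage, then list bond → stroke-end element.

bond 0 |Sf1  (source Sf1 imposes f)
bond 3 |J1  (Se1 (Se) sets effort on bond)
bond 1 |J1  (J1: bond 0 brought flow, rest push out)
bond 2 |J1  (J1 flow already set via bond 0)

b0 →Sf1
b1 →J1
b2 →J1
b3 →J1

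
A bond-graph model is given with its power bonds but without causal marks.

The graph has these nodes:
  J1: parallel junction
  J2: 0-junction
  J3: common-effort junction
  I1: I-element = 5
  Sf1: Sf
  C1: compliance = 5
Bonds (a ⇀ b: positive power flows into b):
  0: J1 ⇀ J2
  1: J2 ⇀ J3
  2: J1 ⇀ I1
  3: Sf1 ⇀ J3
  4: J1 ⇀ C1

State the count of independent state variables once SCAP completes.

2  (C1, I1 all integral)

#3 |Sf1  (source Sf1 imposes f)
#1 |J3  (J3 needs exactly one e-in)
#0 |J2  (J2 needs exactly one e-in)
#2 |I1  (prefer integral on I1)
#4 |J1  (closing 0-jn rule on J1)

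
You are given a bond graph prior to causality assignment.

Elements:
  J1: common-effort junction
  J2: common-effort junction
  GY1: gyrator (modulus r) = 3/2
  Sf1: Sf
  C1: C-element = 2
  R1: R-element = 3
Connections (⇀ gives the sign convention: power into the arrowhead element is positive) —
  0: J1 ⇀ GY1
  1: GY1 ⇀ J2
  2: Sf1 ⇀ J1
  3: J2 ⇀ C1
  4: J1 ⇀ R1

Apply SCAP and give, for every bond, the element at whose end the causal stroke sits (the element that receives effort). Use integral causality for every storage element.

#2 stroke→Sf1  (Sf1: flow source, stroke at near end)
#3 stroke→J2  (C1: C, integral causality)
#1 stroke→GY1  (J2: bond 3 brought effort, rest push out)
#0 stroke→GY1  (through GY1, causality inverts; strokes same side of GY1)
#4 stroke→J1  (J1: last free bond brings effort in)

#0 →GY1
#1 →GY1
#2 →Sf1
#3 →J2
#4 →J1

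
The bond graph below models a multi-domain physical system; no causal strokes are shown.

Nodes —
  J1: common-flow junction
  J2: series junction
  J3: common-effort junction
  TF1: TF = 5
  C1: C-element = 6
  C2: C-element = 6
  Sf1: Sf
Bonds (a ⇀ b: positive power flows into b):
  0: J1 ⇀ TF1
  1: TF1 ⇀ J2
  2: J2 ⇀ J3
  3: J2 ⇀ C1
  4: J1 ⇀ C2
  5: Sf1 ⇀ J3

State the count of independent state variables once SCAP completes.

β5 stroke→Sf1  (Sf1 fixes flow; stroke at Sf1)
β2 stroke→J3  (only one effort-in slot at J3)
β1 stroke→J2  (J2: bond 2 brought flow, rest push out)
β3 stroke→J2  (common-f at J2 fixed by 2)
β0 stroke→TF1  (TF1 one-in-one-out from 1)
β4 stroke→J1  (J1: bond 0 brought flow, rest push out)

2  (C1, C2 all integral)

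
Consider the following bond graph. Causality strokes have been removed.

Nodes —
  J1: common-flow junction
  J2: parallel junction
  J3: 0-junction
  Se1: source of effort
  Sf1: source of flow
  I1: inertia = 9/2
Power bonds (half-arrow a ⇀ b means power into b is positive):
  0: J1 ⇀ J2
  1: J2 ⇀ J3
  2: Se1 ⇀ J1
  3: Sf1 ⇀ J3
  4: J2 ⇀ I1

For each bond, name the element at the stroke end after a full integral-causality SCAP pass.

β0 stroke at J2
β1 stroke at J3
β2 stroke at J1
β3 stroke at Sf1
β4 stroke at I1

#2 stroke at J1  (source Se1 imposes e)
#3 stroke at Sf1  (source Sf1 imposes f)
#0 stroke at J2  (only one flow-in slot at J1)
#1 stroke at J3  (J2: bond 0 brought effort, rest push out)
#4 stroke at I1  (J2: bond 0 brought effort, rest push out)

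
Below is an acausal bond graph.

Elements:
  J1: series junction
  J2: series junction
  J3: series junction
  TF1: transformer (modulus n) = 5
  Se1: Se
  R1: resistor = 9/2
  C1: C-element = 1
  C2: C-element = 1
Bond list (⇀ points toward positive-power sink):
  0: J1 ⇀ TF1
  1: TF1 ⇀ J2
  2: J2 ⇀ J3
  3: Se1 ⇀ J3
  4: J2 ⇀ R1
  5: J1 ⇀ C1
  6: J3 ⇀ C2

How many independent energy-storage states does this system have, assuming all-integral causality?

bond 3 →J3  (Se1: effort source, stroke at far end)
bond 5 →J1  (C1 outputs effort q/C1)
bond 0 →TF1  (only one flow-in slot at J1)
bond 1 →J2  (TF TF1: opposite of bond 0)
bond 6 →J3  (C2 outputs effort q/C2)
bond 2 →J2  (closing 1-jn rule on J3)
bond 4 →R1  (closing 1-jn rule on J2)

2  (C1, C2 all integral)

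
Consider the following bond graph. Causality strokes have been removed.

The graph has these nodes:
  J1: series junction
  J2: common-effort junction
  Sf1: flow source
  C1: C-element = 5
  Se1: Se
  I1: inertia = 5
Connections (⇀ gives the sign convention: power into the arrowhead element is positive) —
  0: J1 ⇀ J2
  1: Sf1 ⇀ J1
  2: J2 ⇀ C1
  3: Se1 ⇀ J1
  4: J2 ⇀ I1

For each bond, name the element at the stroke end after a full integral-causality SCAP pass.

b1 stroke at Sf1  (Sf1: flow source, stroke at near end)
b3 stroke at J1  (Se1 fixes effort; stroke away)
b0 stroke at J1  (J1: bond 1 brought flow, rest push out)
b2 stroke at J2  (C1 integral (e out))
b4 stroke at I1  (common-e at J2 fixed by 2)

#0 stroke at J1
#1 stroke at Sf1
#2 stroke at J2
#3 stroke at J1
#4 stroke at I1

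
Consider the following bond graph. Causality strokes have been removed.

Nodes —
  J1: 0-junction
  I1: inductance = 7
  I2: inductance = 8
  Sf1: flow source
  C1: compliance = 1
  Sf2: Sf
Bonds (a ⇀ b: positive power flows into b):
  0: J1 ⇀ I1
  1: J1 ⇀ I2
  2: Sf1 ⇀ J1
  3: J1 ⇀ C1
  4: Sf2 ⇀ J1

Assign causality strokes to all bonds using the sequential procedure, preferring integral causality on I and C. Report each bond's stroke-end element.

β0 stroke at I1
β1 stroke at I2
β2 stroke at Sf1
β3 stroke at J1
β4 stroke at Sf2

#2 stroke→Sf1  (source Sf1 imposes f)
#4 stroke→Sf2  (Sf2: flow source, stroke at near end)
#0 stroke→I1  (prefer integral on I1)
#1 stroke→I2  (prefer integral on I2)
#3 stroke→J1  (J1 needs exactly one e-in)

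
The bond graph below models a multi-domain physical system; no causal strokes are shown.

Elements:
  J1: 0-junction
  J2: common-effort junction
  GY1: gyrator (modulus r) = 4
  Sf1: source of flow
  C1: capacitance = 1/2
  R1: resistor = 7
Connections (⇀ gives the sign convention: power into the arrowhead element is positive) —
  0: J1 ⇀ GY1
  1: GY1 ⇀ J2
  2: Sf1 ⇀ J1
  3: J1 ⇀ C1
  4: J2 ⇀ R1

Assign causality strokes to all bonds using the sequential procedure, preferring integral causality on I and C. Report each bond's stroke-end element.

bond 0 →GY1
bond 1 →GY1
bond 2 →Sf1
bond 3 →J1
bond 4 →J2

b2 stroke at Sf1  (Sf1 fixes flow; stroke at Sf1)
b3 stroke at J1  (prefer integral on C1)
b0 stroke at GY1  (common-e at J1 fixed by 3)
b1 stroke at GY1  (GY1 both-in/both-out from 0)
b4 stroke at J2  (J2 needs exactly one e-in)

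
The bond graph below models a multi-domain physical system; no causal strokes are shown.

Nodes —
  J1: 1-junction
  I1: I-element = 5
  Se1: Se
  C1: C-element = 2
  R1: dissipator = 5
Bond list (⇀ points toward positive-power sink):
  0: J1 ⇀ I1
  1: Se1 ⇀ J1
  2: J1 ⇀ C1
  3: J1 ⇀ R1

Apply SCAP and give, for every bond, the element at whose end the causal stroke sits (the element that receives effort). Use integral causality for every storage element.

#0 →I1
#1 →J1
#2 →J1
#3 →J1

#1 stroke at J1  (source Se1 imposes e)
#0 stroke at I1  (I1: I, integral causality)
#2 stroke at J1  (J1 flow already set via bond 0)
#3 stroke at J1  (J1: bond 0 brought flow, rest push out)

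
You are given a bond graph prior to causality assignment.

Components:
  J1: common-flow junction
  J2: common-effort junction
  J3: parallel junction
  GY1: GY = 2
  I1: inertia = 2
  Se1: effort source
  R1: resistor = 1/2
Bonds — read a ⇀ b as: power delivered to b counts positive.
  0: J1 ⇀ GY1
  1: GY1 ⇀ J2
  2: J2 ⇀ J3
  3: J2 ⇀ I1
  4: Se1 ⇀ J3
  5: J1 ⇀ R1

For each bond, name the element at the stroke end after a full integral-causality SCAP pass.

β0 stroke at GY1
β1 stroke at GY1
β2 stroke at J2
β3 stroke at I1
β4 stroke at J3
β5 stroke at J1

b4 stroke→J3  (Se1 fixes effort; stroke away)
b2 stroke→J2  (common-e at J3 fixed by 4)
b1 stroke→GY1  (J2: bond 2 brought effort, rest push out)
b3 stroke→I1  (0-jn J2 has e-setter on 2)
b0 stroke→GY1  (GY1 both-in/both-out from 1)
b5 stroke→J1  (1-jn J1 has f-setter on 0)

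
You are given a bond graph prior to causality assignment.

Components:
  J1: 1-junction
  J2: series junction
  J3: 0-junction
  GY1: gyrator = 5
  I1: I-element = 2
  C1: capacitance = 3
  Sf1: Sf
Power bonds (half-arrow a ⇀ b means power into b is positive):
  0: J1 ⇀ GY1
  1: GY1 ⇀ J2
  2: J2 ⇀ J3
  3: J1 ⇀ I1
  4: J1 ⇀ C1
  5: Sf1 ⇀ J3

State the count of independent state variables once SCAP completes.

β5 |Sf1  (Sf1 fixes flow; stroke at Sf1)
β2 |J3  (closing 0-jn rule on J3)
β1 |J2  (J2 flow already set via bond 2)
β0 |J1  (GY GY1: same side as bond 1)
β3 |I1  (I1 integral (f out))
β4 |J1  (1-jn J1 has f-setter on 3)

2  (C1, I1 all integral)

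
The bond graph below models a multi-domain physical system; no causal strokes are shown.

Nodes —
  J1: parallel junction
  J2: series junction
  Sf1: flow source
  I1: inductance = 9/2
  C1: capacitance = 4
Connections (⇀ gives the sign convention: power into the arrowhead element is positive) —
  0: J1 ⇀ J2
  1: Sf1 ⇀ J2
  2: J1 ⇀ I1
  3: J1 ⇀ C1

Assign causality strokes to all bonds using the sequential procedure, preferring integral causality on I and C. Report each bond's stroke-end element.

bond 0 |J2
bond 1 |Sf1
bond 2 |I1
bond 3 |J1

#1 stroke→Sf1  (source Sf1 imposes f)
#0 stroke→J2  (J2: bond 1 brought flow, rest push out)
#2 stroke→I1  (I1 integral (f out))
#3 stroke→J1  (J1: last free bond brings effort in)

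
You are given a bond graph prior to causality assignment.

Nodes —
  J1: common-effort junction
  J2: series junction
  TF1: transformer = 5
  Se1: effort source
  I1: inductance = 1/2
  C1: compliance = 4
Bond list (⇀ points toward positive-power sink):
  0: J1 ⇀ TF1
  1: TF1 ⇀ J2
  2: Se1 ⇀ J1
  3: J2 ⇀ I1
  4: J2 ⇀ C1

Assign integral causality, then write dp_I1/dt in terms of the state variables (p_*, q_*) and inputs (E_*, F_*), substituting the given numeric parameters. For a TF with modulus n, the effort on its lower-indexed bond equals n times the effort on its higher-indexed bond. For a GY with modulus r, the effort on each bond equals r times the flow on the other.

dp_I1/dt = E_Se1/5 - q_C1/4

#2 stroke→J1  (source Se1 imposes e)
#0 stroke→TF1  (J1 effort already set via bond 2)
#1 stroke→J2  (TF1: transformer flips bond 0)
#3 stroke→I1  (I1 outputs flow p/I1)
#4 stroke→J2  (J2: bond 3 brought flow, rest push out)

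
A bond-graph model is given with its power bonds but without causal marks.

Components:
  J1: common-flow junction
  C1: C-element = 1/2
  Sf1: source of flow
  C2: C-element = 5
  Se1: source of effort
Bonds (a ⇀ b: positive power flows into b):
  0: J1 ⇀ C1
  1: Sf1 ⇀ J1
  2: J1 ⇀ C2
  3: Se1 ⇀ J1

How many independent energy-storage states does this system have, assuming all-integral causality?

2  (C1, C2 all integral)

bond 1 stroke at Sf1  (Sf1 fixes flow; stroke at Sf1)
bond 3 stroke at J1  (Se1 (Se) sets effort on bond)
bond 0 stroke at J1  (J1 flow already set via bond 1)
bond 2 stroke at J1  (common-f at J1 fixed by 1)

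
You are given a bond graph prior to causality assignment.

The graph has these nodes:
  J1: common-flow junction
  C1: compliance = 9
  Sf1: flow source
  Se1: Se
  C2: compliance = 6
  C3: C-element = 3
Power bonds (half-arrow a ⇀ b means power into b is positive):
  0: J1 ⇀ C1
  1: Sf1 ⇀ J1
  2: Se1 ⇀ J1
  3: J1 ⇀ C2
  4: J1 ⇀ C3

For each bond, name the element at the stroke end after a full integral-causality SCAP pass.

b1 stroke at Sf1  (Sf1: flow source, stroke at near end)
b2 stroke at J1  (source Se1 imposes e)
b0 stroke at J1  (common-f at J1 fixed by 1)
b3 stroke at J1  (1-jn J1 has f-setter on 1)
b4 stroke at J1  (1-jn J1 has f-setter on 1)

b0 stroke at J1
b1 stroke at Sf1
b2 stroke at J1
b3 stroke at J1
b4 stroke at J1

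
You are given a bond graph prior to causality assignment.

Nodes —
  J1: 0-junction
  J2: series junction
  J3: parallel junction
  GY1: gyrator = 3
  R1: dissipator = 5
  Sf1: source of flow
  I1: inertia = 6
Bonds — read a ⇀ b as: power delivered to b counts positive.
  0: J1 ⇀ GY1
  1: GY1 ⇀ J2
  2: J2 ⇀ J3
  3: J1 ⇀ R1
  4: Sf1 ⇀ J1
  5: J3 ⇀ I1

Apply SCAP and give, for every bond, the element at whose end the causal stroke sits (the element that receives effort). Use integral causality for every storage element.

bond 4 stroke→Sf1  (Sf1: flow source, stroke at near end)
bond 5 stroke→I1  (I1 outputs flow p/I1)
bond 2 stroke→J3  (J3 needs exactly one e-in)
bond 1 stroke→J2  (common-f at J2 fixed by 2)
bond 0 stroke→J1  (GY1: gyrator matches bond 1)
bond 3 stroke→R1  (0-jn J1 has e-setter on 0)

β0 stroke at J1
β1 stroke at J2
β2 stroke at J3
β3 stroke at R1
β4 stroke at Sf1
β5 stroke at I1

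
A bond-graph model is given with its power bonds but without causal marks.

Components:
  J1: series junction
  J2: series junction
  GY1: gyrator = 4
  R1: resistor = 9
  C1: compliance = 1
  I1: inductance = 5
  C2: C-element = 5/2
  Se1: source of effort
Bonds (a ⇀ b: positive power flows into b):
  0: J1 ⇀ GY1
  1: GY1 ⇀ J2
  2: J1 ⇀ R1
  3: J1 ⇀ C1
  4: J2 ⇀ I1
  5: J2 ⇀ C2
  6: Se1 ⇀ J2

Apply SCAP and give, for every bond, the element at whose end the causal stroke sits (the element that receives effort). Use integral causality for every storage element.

β6 stroke at J2  (Se1 (Se) sets effort on bond)
β3 stroke at J1  (prefer integral on C1)
β4 stroke at I1  (I1 outputs flow p/I1)
β1 stroke at J2  (J2: bond 4 brought flow, rest push out)
β5 stroke at J2  (common-f at J2 fixed by 4)
β0 stroke at J1  (GY1: gyrator matches bond 1)
β2 stroke at R1  (J1 needs exactly one f-in)

#0 stroke→J1
#1 stroke→J2
#2 stroke→R1
#3 stroke→J1
#4 stroke→I1
#5 stroke→J2
#6 stroke→J2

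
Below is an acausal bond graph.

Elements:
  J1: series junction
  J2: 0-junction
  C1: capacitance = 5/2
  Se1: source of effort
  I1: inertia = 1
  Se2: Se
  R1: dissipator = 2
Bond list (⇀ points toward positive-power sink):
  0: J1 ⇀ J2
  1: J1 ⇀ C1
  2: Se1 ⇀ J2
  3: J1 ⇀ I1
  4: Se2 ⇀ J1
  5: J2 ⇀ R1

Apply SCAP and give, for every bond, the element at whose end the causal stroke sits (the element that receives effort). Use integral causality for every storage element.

b0 stroke at J1
b1 stroke at J1
b2 stroke at J2
b3 stroke at I1
b4 stroke at J1
b5 stroke at R1

β2 →J2  (Se1 (Se) sets effort on bond)
β4 →J1  (Se2 (Se) sets effort on bond)
β0 →J1  (J2: bond 2 brought effort, rest push out)
β5 →R1  (J2: bond 2 brought effort, rest push out)
β1 →J1  (prefer integral on C1)
β3 →I1  (only one flow-in slot at J1)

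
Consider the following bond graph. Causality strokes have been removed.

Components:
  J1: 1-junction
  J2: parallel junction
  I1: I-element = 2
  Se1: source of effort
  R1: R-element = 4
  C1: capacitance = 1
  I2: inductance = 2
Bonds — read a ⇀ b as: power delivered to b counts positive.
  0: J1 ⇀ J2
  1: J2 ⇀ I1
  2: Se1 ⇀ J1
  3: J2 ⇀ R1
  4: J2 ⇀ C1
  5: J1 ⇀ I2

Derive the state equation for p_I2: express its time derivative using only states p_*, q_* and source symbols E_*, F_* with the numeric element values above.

dp_I2/dt = E_Se1 - q_C1

β2 stroke at J1  (Se1 (Se) sets effort on bond)
β1 stroke at I1  (prefer integral on I1)
β4 stroke at J2  (C1: C, integral causality)
β0 stroke at J1  (J2 effort already set via bond 4)
β3 stroke at R1  (common-e at J2 fixed by 4)
β5 stroke at I2  (only one flow-in slot at J1)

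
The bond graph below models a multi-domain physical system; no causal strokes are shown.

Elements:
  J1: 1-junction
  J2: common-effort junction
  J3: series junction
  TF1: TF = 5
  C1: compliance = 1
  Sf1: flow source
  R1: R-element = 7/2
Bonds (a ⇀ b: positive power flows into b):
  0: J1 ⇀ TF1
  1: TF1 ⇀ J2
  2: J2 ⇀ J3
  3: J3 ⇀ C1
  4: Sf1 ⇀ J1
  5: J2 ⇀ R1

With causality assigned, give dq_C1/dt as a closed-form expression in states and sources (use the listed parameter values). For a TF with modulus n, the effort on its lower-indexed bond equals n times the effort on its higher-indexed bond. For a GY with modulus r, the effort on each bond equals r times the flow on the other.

b4 stroke at Sf1  (source Sf1 imposes f)
b0 stroke at J1  (J1: bond 4 brought flow, rest push out)
b1 stroke at TF1  (TF1 one-in-one-out from 0)
b3 stroke at J3  (C1 outputs effort q/C1)
b2 stroke at J2  (J3 needs exactly one f-in)
b5 stroke at R1  (0-jn J2 has e-setter on 2)

dq_C1/dt = 5*F_Sf1 - 2*q_C1/7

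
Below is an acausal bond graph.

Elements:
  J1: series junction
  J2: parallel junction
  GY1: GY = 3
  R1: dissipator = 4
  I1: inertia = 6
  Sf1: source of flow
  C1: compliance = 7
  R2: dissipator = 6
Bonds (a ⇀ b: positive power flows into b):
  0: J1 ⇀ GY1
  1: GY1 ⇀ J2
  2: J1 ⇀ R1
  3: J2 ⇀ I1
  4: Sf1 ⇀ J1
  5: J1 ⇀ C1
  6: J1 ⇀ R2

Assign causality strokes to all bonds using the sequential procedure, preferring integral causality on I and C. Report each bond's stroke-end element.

#4 |Sf1  (Sf1: flow source, stroke at near end)
#0 |J1  (1-jn J1 has f-setter on 4)
#2 |J1  (J1 flow already set via bond 4)
#5 |J1  (common-f at J1 fixed by 4)
#6 |J1  (J1 flow already set via bond 4)
#1 |J2  (GY GY1: same side as bond 0)
#3 |I1  (0-jn J2 has e-setter on 1)

b0 stroke→J1
b1 stroke→J2
b2 stroke→J1
b3 stroke→I1
b4 stroke→Sf1
b5 stroke→J1
b6 stroke→J1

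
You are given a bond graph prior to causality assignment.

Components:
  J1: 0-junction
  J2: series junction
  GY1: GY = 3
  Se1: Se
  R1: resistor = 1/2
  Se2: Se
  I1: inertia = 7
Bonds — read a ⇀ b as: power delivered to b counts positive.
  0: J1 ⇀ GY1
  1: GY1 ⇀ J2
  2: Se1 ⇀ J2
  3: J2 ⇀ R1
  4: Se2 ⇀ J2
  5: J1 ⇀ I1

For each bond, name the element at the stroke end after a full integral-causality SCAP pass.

#2 |J2  (Se1 (Se) sets effort on bond)
#4 |J2  (Se2 fixes effort; stroke away)
#5 |I1  (I1: I, integral causality)
#0 |J1  (closing 0-jn rule on J1)
#1 |J2  (through GY1, causality inverts; strokes same side of GY1)
#3 |R1  (closing 1-jn rule on J2)

β0 |J1
β1 |J2
β2 |J2
β3 |R1
β4 |J2
β5 |I1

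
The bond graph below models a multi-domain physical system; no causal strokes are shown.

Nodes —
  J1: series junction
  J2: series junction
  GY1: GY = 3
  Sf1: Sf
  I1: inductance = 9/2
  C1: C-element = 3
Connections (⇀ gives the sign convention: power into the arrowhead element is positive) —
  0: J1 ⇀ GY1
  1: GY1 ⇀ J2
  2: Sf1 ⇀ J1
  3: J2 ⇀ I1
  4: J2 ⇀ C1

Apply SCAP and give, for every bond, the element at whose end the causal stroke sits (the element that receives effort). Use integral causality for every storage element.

b2 →Sf1  (Sf1 fixes flow; stroke at Sf1)
b0 →J1  (J1: bond 2 brought flow, rest push out)
b1 →J2  (GY GY1: same side as bond 0)
b3 →I1  (I1: I, integral causality)
b4 →J2  (common-f at J2 fixed by 3)

bond 0 |J1
bond 1 |J2
bond 2 |Sf1
bond 3 |I1
bond 4 |J2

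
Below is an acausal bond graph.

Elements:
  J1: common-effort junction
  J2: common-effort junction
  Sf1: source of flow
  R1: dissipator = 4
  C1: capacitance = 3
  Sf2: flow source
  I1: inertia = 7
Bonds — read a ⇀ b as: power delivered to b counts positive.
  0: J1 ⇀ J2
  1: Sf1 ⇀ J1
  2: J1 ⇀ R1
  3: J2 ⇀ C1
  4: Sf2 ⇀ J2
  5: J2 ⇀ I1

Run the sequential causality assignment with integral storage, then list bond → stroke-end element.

b0 stroke at J1
b1 stroke at Sf1
b2 stroke at R1
b3 stroke at J2
b4 stroke at Sf2
b5 stroke at I1

bond 1 →Sf1  (Sf1: flow source, stroke at near end)
bond 4 →Sf2  (source Sf2 imposes f)
bond 3 →J2  (prefer integral on C1)
bond 0 →J1  (J2 effort already set via bond 3)
bond 5 →I1  (common-e at J2 fixed by 3)
bond 2 →R1  (common-e at J1 fixed by 0)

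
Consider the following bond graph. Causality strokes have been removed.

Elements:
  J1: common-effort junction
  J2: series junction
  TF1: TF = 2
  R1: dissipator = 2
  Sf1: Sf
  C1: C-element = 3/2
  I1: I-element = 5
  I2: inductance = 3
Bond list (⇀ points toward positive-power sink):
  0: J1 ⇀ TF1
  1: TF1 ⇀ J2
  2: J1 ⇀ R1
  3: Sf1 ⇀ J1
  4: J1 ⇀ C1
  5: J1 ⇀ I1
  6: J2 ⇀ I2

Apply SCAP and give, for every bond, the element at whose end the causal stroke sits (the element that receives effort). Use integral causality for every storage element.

#0 stroke→TF1
#1 stroke→J2
#2 stroke→R1
#3 stroke→Sf1
#4 stroke→J1
#5 stroke→I1
#6 stroke→I2

bond 3 →Sf1  (Sf1: flow source, stroke at near end)
bond 4 →J1  (C1 outputs effort q/C1)
bond 0 →TF1  (common-e at J1 fixed by 4)
bond 2 →R1  (J1 effort already set via bond 4)
bond 5 →I1  (common-e at J1 fixed by 4)
bond 1 →J2  (TF1 one-in-one-out from 0)
bond 6 →I2  (only one flow-in slot at J2)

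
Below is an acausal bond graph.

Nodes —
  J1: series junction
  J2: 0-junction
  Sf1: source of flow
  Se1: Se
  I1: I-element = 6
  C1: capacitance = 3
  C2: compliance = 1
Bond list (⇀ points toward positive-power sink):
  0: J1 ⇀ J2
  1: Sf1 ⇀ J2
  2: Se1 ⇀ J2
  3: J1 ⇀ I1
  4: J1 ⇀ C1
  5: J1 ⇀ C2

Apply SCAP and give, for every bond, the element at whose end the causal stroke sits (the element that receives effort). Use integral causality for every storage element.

#1 stroke→Sf1  (source Sf1 imposes f)
#2 stroke→J2  (Se1 (Se) sets effort on bond)
#0 stroke→J1  (common-e at J2 fixed by 2)
#3 stroke→I1  (I1 integral (f out))
#4 stroke→J1  (J1 flow already set via bond 3)
#5 stroke→J1  (common-f at J1 fixed by 3)

bond 0 |J1
bond 1 |Sf1
bond 2 |J2
bond 3 |I1
bond 4 |J1
bond 5 |J1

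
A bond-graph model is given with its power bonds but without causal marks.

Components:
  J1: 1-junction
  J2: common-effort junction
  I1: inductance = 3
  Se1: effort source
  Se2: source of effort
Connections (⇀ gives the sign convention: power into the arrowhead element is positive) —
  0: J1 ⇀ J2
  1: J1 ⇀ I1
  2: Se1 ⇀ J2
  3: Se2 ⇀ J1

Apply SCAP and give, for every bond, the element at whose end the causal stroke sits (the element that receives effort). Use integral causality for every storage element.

b2 stroke→J2  (Se1 fixes effort; stroke away)
b3 stroke→J1  (Se2: effort source, stroke at far end)
b0 stroke→J1  (0-jn J2 has e-setter on 2)
b1 stroke→I1  (only one flow-in slot at J1)

b0 →J1
b1 →I1
b2 →J2
b3 →J1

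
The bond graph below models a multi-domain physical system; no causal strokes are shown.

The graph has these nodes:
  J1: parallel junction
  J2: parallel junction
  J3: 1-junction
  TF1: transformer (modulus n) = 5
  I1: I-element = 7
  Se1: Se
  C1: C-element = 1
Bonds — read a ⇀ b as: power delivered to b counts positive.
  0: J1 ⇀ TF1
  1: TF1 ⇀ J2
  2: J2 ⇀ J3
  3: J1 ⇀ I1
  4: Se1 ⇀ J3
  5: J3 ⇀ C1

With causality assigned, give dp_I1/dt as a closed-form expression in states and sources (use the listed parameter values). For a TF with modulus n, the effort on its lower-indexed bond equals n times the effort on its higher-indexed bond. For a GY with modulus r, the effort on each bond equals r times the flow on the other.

bond 4 →J3  (source Se1 imposes e)
bond 3 →I1  (I1 integral (f out))
bond 0 →J1  (J1 needs exactly one e-in)
bond 1 →TF1  (TF1 one-in-one-out from 0)
bond 2 →J2  (only one effort-in slot at J2)
bond 5 →J3  (J3 flow already set via bond 2)

dp_I1/dt = -5*E_Se1 + 5*q_C1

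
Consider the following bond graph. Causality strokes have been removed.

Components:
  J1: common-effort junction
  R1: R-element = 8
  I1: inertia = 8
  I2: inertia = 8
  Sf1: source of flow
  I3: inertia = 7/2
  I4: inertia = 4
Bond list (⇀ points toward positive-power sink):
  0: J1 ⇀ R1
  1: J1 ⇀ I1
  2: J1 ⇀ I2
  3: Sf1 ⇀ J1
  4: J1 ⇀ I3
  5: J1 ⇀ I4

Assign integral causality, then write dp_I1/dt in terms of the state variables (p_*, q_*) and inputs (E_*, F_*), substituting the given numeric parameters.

dp_I1/dt = 8*F_Sf1 - p_I1 - p_I2 - 16*p_I3/7 - 2*p_I4

bond 3 stroke→Sf1  (source Sf1 imposes f)
bond 1 stroke→I1  (prefer integral on I1)
bond 2 stroke→I2  (I2 integral (f out))
bond 4 stroke→I3  (I3: I, integral causality)
bond 5 stroke→I4  (I4 outputs flow p/I4)
bond 0 stroke→J1  (J1: last free bond brings effort in)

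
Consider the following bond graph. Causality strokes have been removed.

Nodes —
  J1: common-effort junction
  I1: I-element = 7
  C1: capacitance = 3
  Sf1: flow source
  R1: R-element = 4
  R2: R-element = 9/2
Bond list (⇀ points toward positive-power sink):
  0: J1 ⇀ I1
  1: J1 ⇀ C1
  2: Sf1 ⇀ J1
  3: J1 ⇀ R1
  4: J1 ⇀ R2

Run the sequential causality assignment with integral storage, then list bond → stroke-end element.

β0 stroke→I1
β1 stroke→J1
β2 stroke→Sf1
β3 stroke→R1
β4 stroke→R2

β2 stroke→Sf1  (Sf1: flow source, stroke at near end)
β0 stroke→I1  (I1: I, integral causality)
β1 stroke→J1  (C1 outputs effort q/C1)
β3 stroke→R1  (0-jn J1 has e-setter on 1)
β4 stroke→R2  (J1: bond 1 brought effort, rest push out)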